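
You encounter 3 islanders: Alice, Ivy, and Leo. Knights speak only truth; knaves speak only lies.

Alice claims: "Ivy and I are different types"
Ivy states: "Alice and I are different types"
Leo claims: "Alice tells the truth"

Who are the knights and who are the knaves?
Alice is a knave.
Ivy is a knave.
Leo is a knave.

Verification:
- Alice (knave) says "Ivy and I are different types" - this is FALSE (a lie) because Alice is a knave and Ivy is a knave.
- Ivy (knave) says "Alice and I are different types" - this is FALSE (a lie) because Ivy is a knave and Alice is a knave.
- Leo (knave) says "Alice tells the truth" - this is FALSE (a lie) because Alice is a knave.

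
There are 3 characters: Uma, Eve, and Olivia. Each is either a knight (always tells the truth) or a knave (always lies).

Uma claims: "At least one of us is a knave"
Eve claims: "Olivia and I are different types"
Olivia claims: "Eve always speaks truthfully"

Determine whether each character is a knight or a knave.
Uma is a knight.
Eve is a knave.
Olivia is a knave.

Verification:
- Uma (knight) says "At least one of us is a knave" - this is TRUE because Eve and Olivia are knaves.
- Eve (knave) says "Olivia and I are different types" - this is FALSE (a lie) because Eve is a knave and Olivia is a knave.
- Olivia (knave) says "Eve always speaks truthfully" - this is FALSE (a lie) because Eve is a knave.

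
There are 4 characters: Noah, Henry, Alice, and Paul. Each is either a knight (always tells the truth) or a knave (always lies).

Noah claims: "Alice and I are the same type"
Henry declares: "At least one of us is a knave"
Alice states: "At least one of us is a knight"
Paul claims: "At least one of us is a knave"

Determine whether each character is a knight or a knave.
Noah is a knave.
Henry is a knight.
Alice is a knight.
Paul is a knight.

Verification:
- Noah (knave) says "Alice and I are the same type" - this is FALSE (a lie) because Noah is a knave and Alice is a knight.
- Henry (knight) says "At least one of us is a knave" - this is TRUE because Noah is a knave.
- Alice (knight) says "At least one of us is a knight" - this is TRUE because Henry, Alice, and Paul are knights.
- Paul (knight) says "At least one of us is a knave" - this is TRUE because Noah is a knave.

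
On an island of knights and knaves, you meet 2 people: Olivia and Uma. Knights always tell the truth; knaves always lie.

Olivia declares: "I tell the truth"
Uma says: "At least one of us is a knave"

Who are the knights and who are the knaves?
Olivia is a knave.
Uma is a knight.

Verification:
- Olivia (knave) says "I tell the truth" - this is FALSE (a lie) because Olivia is a knave.
- Uma (knight) says "At least one of us is a knave" - this is TRUE because Olivia is a knave.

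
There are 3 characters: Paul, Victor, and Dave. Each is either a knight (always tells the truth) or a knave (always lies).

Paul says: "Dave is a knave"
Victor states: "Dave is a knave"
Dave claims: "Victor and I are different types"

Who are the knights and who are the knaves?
Paul is a knave.
Victor is a knave.
Dave is a knight.

Verification:
- Paul (knave) says "Dave is a knave" - this is FALSE (a lie) because Dave is a knight.
- Victor (knave) says "Dave is a knave" - this is FALSE (a lie) because Dave is a knight.
- Dave (knight) says "Victor and I are different types" - this is TRUE because Dave is a knight and Victor is a knave.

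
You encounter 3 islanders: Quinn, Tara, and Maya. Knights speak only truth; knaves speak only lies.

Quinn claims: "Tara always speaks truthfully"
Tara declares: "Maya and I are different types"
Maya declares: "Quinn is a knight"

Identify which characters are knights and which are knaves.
Quinn is a knave.
Tara is a knave.
Maya is a knave.

Verification:
- Quinn (knave) says "Tara always speaks truthfully" - this is FALSE (a lie) because Tara is a knave.
- Tara (knave) says "Maya and I are different types" - this is FALSE (a lie) because Tara is a knave and Maya is a knave.
- Maya (knave) says "Quinn is a knight" - this is FALSE (a lie) because Quinn is a knave.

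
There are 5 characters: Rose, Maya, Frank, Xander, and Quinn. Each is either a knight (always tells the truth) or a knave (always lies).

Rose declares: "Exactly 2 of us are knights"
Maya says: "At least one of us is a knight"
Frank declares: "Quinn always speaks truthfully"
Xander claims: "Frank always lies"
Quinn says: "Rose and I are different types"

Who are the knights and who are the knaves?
Rose is a knave.
Maya is a knight.
Frank is a knight.
Xander is a knave.
Quinn is a knight.

Verification:
- Rose (knave) says "Exactly 2 of us are knights" - this is FALSE (a lie) because there are 3 knights.
- Maya (knight) says "At least one of us is a knight" - this is TRUE because Maya, Frank, and Quinn are knights.
- Frank (knight) says "Quinn always speaks truthfully" - this is TRUE because Quinn is a knight.
- Xander (knave) says "Frank always lies" - this is FALSE (a lie) because Frank is a knight.
- Quinn (knight) says "Rose and I are different types" - this is TRUE because Quinn is a knight and Rose is a knave.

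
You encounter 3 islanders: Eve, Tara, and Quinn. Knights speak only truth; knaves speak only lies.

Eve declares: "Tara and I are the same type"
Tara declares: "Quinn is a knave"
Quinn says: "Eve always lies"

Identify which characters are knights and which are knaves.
Eve is a knight.
Tara is a knight.
Quinn is a knave.

Verification:
- Eve (knight) says "Tara and I are the same type" - this is TRUE because Eve is a knight and Tara is a knight.
- Tara (knight) says "Quinn is a knave" - this is TRUE because Quinn is a knave.
- Quinn (knave) says "Eve always lies" - this is FALSE (a lie) because Eve is a knight.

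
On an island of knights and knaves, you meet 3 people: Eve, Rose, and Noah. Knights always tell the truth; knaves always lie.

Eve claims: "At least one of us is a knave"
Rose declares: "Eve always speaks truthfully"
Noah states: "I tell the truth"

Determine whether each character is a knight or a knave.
Eve is a knight.
Rose is a knight.
Noah is a knave.

Verification:
- Eve (knight) says "At least one of us is a knave" - this is TRUE because Noah is a knave.
- Rose (knight) says "Eve always speaks truthfully" - this is TRUE because Eve is a knight.
- Noah (knave) says "I tell the truth" - this is FALSE (a lie) because Noah is a knave.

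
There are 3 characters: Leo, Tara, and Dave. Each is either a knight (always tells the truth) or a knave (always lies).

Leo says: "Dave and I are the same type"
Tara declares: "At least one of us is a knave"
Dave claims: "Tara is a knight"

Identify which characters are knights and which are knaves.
Leo is a knave.
Tara is a knight.
Dave is a knight.

Verification:
- Leo (knave) says "Dave and I are the same type" - this is FALSE (a lie) because Leo is a knave and Dave is a knight.
- Tara (knight) says "At least one of us is a knave" - this is TRUE because Leo is a knave.
- Dave (knight) says "Tara is a knight" - this is TRUE because Tara is a knight.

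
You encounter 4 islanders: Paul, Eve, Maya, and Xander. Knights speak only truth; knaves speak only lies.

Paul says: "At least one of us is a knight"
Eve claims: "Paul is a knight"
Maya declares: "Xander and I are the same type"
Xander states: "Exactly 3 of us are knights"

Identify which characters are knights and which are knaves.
Paul is a knight.
Eve is a knight.
Maya is a knave.
Xander is a knight.

Verification:
- Paul (knight) says "At least one of us is a knight" - this is TRUE because Paul, Eve, and Xander are knights.
- Eve (knight) says "Paul is a knight" - this is TRUE because Paul is a knight.
- Maya (knave) says "Xander and I are the same type" - this is FALSE (a lie) because Maya is a knave and Xander is a knight.
- Xander (knight) says "Exactly 3 of us are knights" - this is TRUE because there are 3 knights.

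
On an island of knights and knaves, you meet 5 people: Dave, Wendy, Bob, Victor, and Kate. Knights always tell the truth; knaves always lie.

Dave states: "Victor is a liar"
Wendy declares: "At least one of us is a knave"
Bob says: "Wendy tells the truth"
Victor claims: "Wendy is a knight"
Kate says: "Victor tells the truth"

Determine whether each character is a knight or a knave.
Dave is a knave.
Wendy is a knight.
Bob is a knight.
Victor is a knight.
Kate is a knight.

Verification:
- Dave (knave) says "Victor is a liar" - this is FALSE (a lie) because Victor is a knight.
- Wendy (knight) says "At least one of us is a knave" - this is TRUE because Dave is a knave.
- Bob (knight) says "Wendy tells the truth" - this is TRUE because Wendy is a knight.
- Victor (knight) says "Wendy is a knight" - this is TRUE because Wendy is a knight.
- Kate (knight) says "Victor tells the truth" - this is TRUE because Victor is a knight.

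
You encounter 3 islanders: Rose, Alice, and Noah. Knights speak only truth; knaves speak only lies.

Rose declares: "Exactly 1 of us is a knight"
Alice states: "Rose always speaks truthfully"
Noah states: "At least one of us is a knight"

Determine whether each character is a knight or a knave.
Rose is a knave.
Alice is a knave.
Noah is a knave.

Verification:
- Rose (knave) says "Exactly 1 of us is a knight" - this is FALSE (a lie) because there are 0 knights.
- Alice (knave) says "Rose always speaks truthfully" - this is FALSE (a lie) because Rose is a knave.
- Noah (knave) says "At least one of us is a knight" - this is FALSE (a lie) because no one is a knight.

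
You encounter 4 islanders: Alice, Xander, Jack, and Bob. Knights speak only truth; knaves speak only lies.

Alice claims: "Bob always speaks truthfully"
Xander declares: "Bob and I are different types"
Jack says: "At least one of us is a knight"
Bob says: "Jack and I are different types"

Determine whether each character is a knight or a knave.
Alice is a knave.
Xander is a knave.
Jack is a knave.
Bob is a knave.

Verification:
- Alice (knave) says "Bob always speaks truthfully" - this is FALSE (a lie) because Bob is a knave.
- Xander (knave) says "Bob and I are different types" - this is FALSE (a lie) because Xander is a knave and Bob is a knave.
- Jack (knave) says "At least one of us is a knight" - this is FALSE (a lie) because no one is a knight.
- Bob (knave) says "Jack and I are different types" - this is FALSE (a lie) because Bob is a knave and Jack is a knave.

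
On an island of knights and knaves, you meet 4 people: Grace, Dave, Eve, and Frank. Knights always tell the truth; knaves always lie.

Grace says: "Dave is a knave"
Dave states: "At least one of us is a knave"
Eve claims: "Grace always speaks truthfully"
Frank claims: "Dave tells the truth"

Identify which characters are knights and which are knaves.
Grace is a knave.
Dave is a knight.
Eve is a knave.
Frank is a knight.

Verification:
- Grace (knave) says "Dave is a knave" - this is FALSE (a lie) because Dave is a knight.
- Dave (knight) says "At least one of us is a knave" - this is TRUE because Grace and Eve are knaves.
- Eve (knave) says "Grace always speaks truthfully" - this is FALSE (a lie) because Grace is a knave.
- Frank (knight) says "Dave tells the truth" - this is TRUE because Dave is a knight.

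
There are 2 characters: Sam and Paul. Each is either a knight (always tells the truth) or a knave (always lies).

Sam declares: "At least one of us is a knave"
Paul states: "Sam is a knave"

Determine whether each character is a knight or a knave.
Sam is a knight.
Paul is a knave.

Verification:
- Sam (knight) says "At least one of us is a knave" - this is TRUE because Paul is a knave.
- Paul (knave) says "Sam is a knave" - this is FALSE (a lie) because Sam is a knight.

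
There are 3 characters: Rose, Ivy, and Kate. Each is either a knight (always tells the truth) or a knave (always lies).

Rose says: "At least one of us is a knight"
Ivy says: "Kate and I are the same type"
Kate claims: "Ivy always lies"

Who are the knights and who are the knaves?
Rose is a knight.
Ivy is a knave.
Kate is a knight.

Verification:
- Rose (knight) says "At least one of us is a knight" - this is TRUE because Rose and Kate are knights.
- Ivy (knave) says "Kate and I are the same type" - this is FALSE (a lie) because Ivy is a knave and Kate is a knight.
- Kate (knight) says "Ivy always lies" - this is TRUE because Ivy is a knave.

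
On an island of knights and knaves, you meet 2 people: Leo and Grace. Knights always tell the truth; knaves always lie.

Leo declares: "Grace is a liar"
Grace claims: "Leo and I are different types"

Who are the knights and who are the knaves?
Leo is a knave.
Grace is a knight.

Verification:
- Leo (knave) says "Grace is a liar" - this is FALSE (a lie) because Grace is a knight.
- Grace (knight) says "Leo and I are different types" - this is TRUE because Grace is a knight and Leo is a knave.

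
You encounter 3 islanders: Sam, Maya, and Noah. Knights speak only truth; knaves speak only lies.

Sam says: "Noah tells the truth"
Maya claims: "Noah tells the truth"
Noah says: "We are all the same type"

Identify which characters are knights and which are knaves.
Sam is a knight.
Maya is a knight.
Noah is a knight.

Verification:
- Sam (knight) says "Noah tells the truth" - this is TRUE because Noah is a knight.
- Maya (knight) says "Noah tells the truth" - this is TRUE because Noah is a knight.
- Noah (knight) says "We are all the same type" - this is TRUE because Sam, Maya, and Noah are knights.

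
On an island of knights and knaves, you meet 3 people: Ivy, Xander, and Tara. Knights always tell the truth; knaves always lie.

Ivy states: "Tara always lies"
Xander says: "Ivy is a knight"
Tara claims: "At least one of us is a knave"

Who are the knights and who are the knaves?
Ivy is a knave.
Xander is a knave.
Tara is a knight.

Verification:
- Ivy (knave) says "Tara always lies" - this is FALSE (a lie) because Tara is a knight.
- Xander (knave) says "Ivy is a knight" - this is FALSE (a lie) because Ivy is a knave.
- Tara (knight) says "At least one of us is a knave" - this is TRUE because Ivy and Xander are knaves.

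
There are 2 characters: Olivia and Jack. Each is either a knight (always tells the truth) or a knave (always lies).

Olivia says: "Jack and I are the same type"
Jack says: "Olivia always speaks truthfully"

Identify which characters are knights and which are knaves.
Olivia is a knight.
Jack is a knight.

Verification:
- Olivia (knight) says "Jack and I are the same type" - this is TRUE because Olivia is a knight and Jack is a knight.
- Jack (knight) says "Olivia always speaks truthfully" - this is TRUE because Olivia is a knight.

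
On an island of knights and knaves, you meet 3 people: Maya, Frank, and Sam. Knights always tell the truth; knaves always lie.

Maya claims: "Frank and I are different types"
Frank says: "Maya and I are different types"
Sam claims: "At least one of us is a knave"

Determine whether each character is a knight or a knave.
Maya is a knave.
Frank is a knave.
Sam is a knight.

Verification:
- Maya (knave) says "Frank and I are different types" - this is FALSE (a lie) because Maya is a knave and Frank is a knave.
- Frank (knave) says "Maya and I are different types" - this is FALSE (a lie) because Frank is a knave and Maya is a knave.
- Sam (knight) says "At least one of us is a knave" - this is TRUE because Maya and Frank are knaves.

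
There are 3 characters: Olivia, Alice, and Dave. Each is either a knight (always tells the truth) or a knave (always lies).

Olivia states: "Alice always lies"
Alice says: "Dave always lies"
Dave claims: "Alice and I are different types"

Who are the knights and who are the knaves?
Olivia is a knight.
Alice is a knave.
Dave is a knight.

Verification:
- Olivia (knight) says "Alice always lies" - this is TRUE because Alice is a knave.
- Alice (knave) says "Dave always lies" - this is FALSE (a lie) because Dave is a knight.
- Dave (knight) says "Alice and I are different types" - this is TRUE because Dave is a knight and Alice is a knave.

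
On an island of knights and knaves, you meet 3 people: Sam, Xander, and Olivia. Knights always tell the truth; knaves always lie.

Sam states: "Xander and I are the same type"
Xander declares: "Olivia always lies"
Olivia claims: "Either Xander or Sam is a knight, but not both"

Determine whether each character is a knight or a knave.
Sam is a knight.
Xander is a knight.
Olivia is a knave.

Verification:
- Sam (knight) says "Xander and I are the same type" - this is TRUE because Sam is a knight and Xander is a knight.
- Xander (knight) says "Olivia always lies" - this is TRUE because Olivia is a knave.
- Olivia (knave) says "Either Xander or Sam is a knight, but not both" - this is FALSE (a lie) because Xander is a knight and Sam is a knight.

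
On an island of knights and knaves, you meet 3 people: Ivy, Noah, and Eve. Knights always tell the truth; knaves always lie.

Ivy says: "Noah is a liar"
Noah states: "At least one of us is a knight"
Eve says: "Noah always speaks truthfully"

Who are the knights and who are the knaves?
Ivy is a knave.
Noah is a knight.
Eve is a knight.

Verification:
- Ivy (knave) says "Noah is a liar" - this is FALSE (a lie) because Noah is a knight.
- Noah (knight) says "At least one of us is a knight" - this is TRUE because Noah and Eve are knights.
- Eve (knight) says "Noah always speaks truthfully" - this is TRUE because Noah is a knight.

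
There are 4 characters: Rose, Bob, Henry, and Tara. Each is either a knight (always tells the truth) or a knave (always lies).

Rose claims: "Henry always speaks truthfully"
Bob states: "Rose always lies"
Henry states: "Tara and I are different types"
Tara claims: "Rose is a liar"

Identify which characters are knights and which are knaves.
Rose is a knight.
Bob is a knave.
Henry is a knight.
Tara is a knave.

Verification:
- Rose (knight) says "Henry always speaks truthfully" - this is TRUE because Henry is a knight.
- Bob (knave) says "Rose always lies" - this is FALSE (a lie) because Rose is a knight.
- Henry (knight) says "Tara and I are different types" - this is TRUE because Henry is a knight and Tara is a knave.
- Tara (knave) says "Rose is a liar" - this is FALSE (a lie) because Rose is a knight.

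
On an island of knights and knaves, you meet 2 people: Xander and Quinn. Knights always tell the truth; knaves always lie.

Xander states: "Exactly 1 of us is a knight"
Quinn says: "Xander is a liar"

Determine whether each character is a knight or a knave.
Xander is a knight.
Quinn is a knave.

Verification:
- Xander (knight) says "Exactly 1 of us is a knight" - this is TRUE because there are 1 knights.
- Quinn (knave) says "Xander is a liar" - this is FALSE (a lie) because Xander is a knight.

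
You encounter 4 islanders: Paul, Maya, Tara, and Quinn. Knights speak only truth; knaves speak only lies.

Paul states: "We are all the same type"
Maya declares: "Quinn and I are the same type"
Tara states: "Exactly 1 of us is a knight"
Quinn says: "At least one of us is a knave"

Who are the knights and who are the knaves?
Paul is a knave.
Maya is a knight.
Tara is a knave.
Quinn is a knight.

Verification:
- Paul (knave) says "We are all the same type" - this is FALSE (a lie) because Maya and Quinn are knights and Paul and Tara are knaves.
- Maya (knight) says "Quinn and I are the same type" - this is TRUE because Maya is a knight and Quinn is a knight.
- Tara (knave) says "Exactly 1 of us is a knight" - this is FALSE (a lie) because there are 2 knights.
- Quinn (knight) says "At least one of us is a knave" - this is TRUE because Paul and Tara are knaves.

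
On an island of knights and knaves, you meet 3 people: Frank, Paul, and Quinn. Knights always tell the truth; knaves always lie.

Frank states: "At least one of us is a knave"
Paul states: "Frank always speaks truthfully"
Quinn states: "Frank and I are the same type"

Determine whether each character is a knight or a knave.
Frank is a knight.
Paul is a knight.
Quinn is a knave.

Verification:
- Frank (knight) says "At least one of us is a knave" - this is TRUE because Quinn is a knave.
- Paul (knight) says "Frank always speaks truthfully" - this is TRUE because Frank is a knight.
- Quinn (knave) says "Frank and I are the same type" - this is FALSE (a lie) because Quinn is a knave and Frank is a knight.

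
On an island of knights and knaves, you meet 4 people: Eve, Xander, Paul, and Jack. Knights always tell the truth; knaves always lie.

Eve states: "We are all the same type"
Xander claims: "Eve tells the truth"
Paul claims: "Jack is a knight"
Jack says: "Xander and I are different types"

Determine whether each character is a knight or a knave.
Eve is a knave.
Xander is a knave.
Paul is a knight.
Jack is a knight.

Verification:
- Eve (knave) says "We are all the same type" - this is FALSE (a lie) because Paul and Jack are knights and Eve and Xander are knaves.
- Xander (knave) says "Eve tells the truth" - this is FALSE (a lie) because Eve is a knave.
- Paul (knight) says "Jack is a knight" - this is TRUE because Jack is a knight.
- Jack (knight) says "Xander and I are different types" - this is TRUE because Jack is a knight and Xander is a knave.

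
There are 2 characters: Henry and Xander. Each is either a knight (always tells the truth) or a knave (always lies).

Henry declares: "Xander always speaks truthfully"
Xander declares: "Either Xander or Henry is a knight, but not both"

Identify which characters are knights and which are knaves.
Henry is a knave.
Xander is a knave.

Verification:
- Henry (knave) says "Xander always speaks truthfully" - this is FALSE (a lie) because Xander is a knave.
- Xander (knave) says "Either Xander or Henry is a knight, but not both" - this is FALSE (a lie) because Xander is a knave and Henry is a knave.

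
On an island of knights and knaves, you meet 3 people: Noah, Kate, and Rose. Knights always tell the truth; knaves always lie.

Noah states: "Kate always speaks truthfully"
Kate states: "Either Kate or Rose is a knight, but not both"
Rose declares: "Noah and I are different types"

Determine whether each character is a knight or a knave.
Noah is a knave.
Kate is a knave.
Rose is a knave.

Verification:
- Noah (knave) says "Kate always speaks truthfully" - this is FALSE (a lie) because Kate is a knave.
- Kate (knave) says "Either Kate or Rose is a knight, but not both" - this is FALSE (a lie) because Kate is a knave and Rose is a knave.
- Rose (knave) says "Noah and I are different types" - this is FALSE (a lie) because Rose is a knave and Noah is a knave.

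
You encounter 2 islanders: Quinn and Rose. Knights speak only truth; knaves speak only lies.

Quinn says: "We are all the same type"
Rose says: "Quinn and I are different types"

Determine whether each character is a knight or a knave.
Quinn is a knave.
Rose is a knight.

Verification:
- Quinn (knave) says "We are all the same type" - this is FALSE (a lie) because Rose is a knight and Quinn is a knave.
- Rose (knight) says "Quinn and I are different types" - this is TRUE because Rose is a knight and Quinn is a knave.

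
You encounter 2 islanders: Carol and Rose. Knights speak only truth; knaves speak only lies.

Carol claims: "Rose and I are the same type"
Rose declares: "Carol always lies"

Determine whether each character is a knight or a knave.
Carol is a knave.
Rose is a knight.

Verification:
- Carol (knave) says "Rose and I are the same type" - this is FALSE (a lie) because Carol is a knave and Rose is a knight.
- Rose (knight) says "Carol always lies" - this is TRUE because Carol is a knave.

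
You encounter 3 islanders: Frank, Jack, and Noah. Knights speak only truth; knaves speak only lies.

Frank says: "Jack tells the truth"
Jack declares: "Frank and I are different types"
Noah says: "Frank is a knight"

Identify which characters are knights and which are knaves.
Frank is a knave.
Jack is a knave.
Noah is a knave.

Verification:
- Frank (knave) says "Jack tells the truth" - this is FALSE (a lie) because Jack is a knave.
- Jack (knave) says "Frank and I are different types" - this is FALSE (a lie) because Jack is a knave and Frank is a knave.
- Noah (knave) says "Frank is a knight" - this is FALSE (a lie) because Frank is a knave.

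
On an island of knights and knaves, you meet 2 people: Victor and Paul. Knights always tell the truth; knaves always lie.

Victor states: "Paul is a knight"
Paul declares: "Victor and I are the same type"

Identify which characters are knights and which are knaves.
Victor is a knight.
Paul is a knight.

Verification:
- Victor (knight) says "Paul is a knight" - this is TRUE because Paul is a knight.
- Paul (knight) says "Victor and I are the same type" - this is TRUE because Paul is a knight and Victor is a knight.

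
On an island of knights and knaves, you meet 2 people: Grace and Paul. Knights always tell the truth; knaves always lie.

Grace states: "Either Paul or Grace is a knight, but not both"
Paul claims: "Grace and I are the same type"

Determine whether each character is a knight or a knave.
Grace is a knight.
Paul is a knave.

Verification:
- Grace (knight) says "Either Paul or Grace is a knight, but not both" - this is TRUE because Paul is a knave and Grace is a knight.
- Paul (knave) says "Grace and I are the same type" - this is FALSE (a lie) because Paul is a knave and Grace is a knight.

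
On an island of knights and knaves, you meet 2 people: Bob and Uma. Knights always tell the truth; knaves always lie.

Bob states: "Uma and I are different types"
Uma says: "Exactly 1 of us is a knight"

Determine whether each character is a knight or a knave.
Bob is a knave.
Uma is a knave.

Verification:
- Bob (knave) says "Uma and I are different types" - this is FALSE (a lie) because Bob is a knave and Uma is a knave.
- Uma (knave) says "Exactly 1 of us is a knight" - this is FALSE (a lie) because there are 0 knights.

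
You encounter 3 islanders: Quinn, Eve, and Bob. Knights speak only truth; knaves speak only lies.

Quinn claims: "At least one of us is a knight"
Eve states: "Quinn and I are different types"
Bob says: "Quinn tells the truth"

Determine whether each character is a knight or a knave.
Quinn is a knave.
Eve is a knave.
Bob is a knave.

Verification:
- Quinn (knave) says "At least one of us is a knight" - this is FALSE (a lie) because no one is a knight.
- Eve (knave) says "Quinn and I are different types" - this is FALSE (a lie) because Eve is a knave and Quinn is a knave.
- Bob (knave) says "Quinn tells the truth" - this is FALSE (a lie) because Quinn is a knave.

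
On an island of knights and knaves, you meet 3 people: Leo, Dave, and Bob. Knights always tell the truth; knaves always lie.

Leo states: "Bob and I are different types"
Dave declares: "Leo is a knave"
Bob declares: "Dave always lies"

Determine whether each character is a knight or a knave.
Leo is a knave.
Dave is a knight.
Bob is a knave.

Verification:
- Leo (knave) says "Bob and I are different types" - this is FALSE (a lie) because Leo is a knave and Bob is a knave.
- Dave (knight) says "Leo is a knave" - this is TRUE because Leo is a knave.
- Bob (knave) says "Dave always lies" - this is FALSE (a lie) because Dave is a knight.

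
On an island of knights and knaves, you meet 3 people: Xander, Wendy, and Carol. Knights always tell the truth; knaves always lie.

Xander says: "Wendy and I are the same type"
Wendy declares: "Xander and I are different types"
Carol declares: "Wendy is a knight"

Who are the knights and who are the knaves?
Xander is a knave.
Wendy is a knight.
Carol is a knight.

Verification:
- Xander (knave) says "Wendy and I are the same type" - this is FALSE (a lie) because Xander is a knave and Wendy is a knight.
- Wendy (knight) says "Xander and I are different types" - this is TRUE because Wendy is a knight and Xander is a knave.
- Carol (knight) says "Wendy is a knight" - this is TRUE because Wendy is a knight.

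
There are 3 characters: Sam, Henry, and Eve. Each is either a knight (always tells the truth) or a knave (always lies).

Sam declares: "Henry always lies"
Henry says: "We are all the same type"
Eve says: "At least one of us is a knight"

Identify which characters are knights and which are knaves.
Sam is a knight.
Henry is a knave.
Eve is a knight.

Verification:
- Sam (knight) says "Henry always lies" - this is TRUE because Henry is a knave.
- Henry (knave) says "We are all the same type" - this is FALSE (a lie) because Sam and Eve are knights and Henry is a knave.
- Eve (knight) says "At least one of us is a knight" - this is TRUE because Sam and Eve are knights.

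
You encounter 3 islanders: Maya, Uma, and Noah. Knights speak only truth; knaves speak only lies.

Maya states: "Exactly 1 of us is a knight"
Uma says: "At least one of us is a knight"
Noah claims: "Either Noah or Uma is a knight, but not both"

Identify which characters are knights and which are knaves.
Maya is a knave.
Uma is a knave.
Noah is a knave.

Verification:
- Maya (knave) says "Exactly 1 of us is a knight" - this is FALSE (a lie) because there are 0 knights.
- Uma (knave) says "At least one of us is a knight" - this is FALSE (a lie) because no one is a knight.
- Noah (knave) says "Either Noah or Uma is a knight, but not both" - this is FALSE (a lie) because Noah is a knave and Uma is a knave.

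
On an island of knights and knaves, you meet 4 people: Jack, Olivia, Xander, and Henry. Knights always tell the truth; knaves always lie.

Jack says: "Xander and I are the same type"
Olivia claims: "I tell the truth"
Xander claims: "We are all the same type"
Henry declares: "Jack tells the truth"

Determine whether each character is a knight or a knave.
Jack is a knight.
Olivia is a knight.
Xander is a knight.
Henry is a knight.

Verification:
- Jack (knight) says "Xander and I are the same type" - this is TRUE because Jack is a knight and Xander is a knight.
- Olivia (knight) says "I tell the truth" - this is TRUE because Olivia is a knight.
- Xander (knight) says "We are all the same type" - this is TRUE because Jack, Olivia, Xander, and Henry are knights.
- Henry (knight) says "Jack tells the truth" - this is TRUE because Jack is a knight.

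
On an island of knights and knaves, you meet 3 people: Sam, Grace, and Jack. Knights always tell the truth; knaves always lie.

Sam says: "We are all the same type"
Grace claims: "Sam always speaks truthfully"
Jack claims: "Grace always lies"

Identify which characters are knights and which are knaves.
Sam is a knave.
Grace is a knave.
Jack is a knight.

Verification:
- Sam (knave) says "We are all the same type" - this is FALSE (a lie) because Jack is a knight and Sam and Grace are knaves.
- Grace (knave) says "Sam always speaks truthfully" - this is FALSE (a lie) because Sam is a knave.
- Jack (knight) says "Grace always lies" - this is TRUE because Grace is a knave.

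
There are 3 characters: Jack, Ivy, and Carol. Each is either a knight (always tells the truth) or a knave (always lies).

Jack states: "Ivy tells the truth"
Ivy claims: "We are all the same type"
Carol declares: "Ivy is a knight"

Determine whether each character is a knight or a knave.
Jack is a knight.
Ivy is a knight.
Carol is a knight.

Verification:
- Jack (knight) says "Ivy tells the truth" - this is TRUE because Ivy is a knight.
- Ivy (knight) says "We are all the same type" - this is TRUE because Jack, Ivy, and Carol are knights.
- Carol (knight) says "Ivy is a knight" - this is TRUE because Ivy is a knight.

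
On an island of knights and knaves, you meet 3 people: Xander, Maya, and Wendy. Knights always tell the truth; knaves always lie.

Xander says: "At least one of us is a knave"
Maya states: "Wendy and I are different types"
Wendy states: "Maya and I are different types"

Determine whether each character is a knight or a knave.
Xander is a knight.
Maya is a knave.
Wendy is a knave.

Verification:
- Xander (knight) says "At least one of us is a knave" - this is TRUE because Maya and Wendy are knaves.
- Maya (knave) says "Wendy and I are different types" - this is FALSE (a lie) because Maya is a knave and Wendy is a knave.
- Wendy (knave) says "Maya and I are different types" - this is FALSE (a lie) because Wendy is a knave and Maya is a knave.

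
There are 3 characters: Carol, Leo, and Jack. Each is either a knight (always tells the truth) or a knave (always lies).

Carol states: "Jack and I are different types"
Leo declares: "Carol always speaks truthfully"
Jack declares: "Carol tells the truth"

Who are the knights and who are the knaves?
Carol is a knave.
Leo is a knave.
Jack is a knave.

Verification:
- Carol (knave) says "Jack and I are different types" - this is FALSE (a lie) because Carol is a knave and Jack is a knave.
- Leo (knave) says "Carol always speaks truthfully" - this is FALSE (a lie) because Carol is a knave.
- Jack (knave) says "Carol tells the truth" - this is FALSE (a lie) because Carol is a knave.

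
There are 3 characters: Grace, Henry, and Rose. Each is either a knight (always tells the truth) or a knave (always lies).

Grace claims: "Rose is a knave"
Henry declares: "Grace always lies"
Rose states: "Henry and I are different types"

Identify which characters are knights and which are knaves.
Grace is a knight.
Henry is a knave.
Rose is a knave.

Verification:
- Grace (knight) says "Rose is a knave" - this is TRUE because Rose is a knave.
- Henry (knave) says "Grace always lies" - this is FALSE (a lie) because Grace is a knight.
- Rose (knave) says "Henry and I are different types" - this is FALSE (a lie) because Rose is a knave and Henry is a knave.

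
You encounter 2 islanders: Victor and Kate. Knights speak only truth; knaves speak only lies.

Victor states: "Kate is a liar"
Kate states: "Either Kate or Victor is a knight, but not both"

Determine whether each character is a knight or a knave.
Victor is a knave.
Kate is a knight.

Verification:
- Victor (knave) says "Kate is a liar" - this is FALSE (a lie) because Kate is a knight.
- Kate (knight) says "Either Kate or Victor is a knight, but not both" - this is TRUE because Kate is a knight and Victor is a knave.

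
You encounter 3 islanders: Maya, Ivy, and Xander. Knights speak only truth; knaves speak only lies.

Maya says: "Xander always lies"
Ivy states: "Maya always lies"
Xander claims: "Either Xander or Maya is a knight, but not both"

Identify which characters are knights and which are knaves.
Maya is a knave.
Ivy is a knight.
Xander is a knight.

Verification:
- Maya (knave) says "Xander always lies" - this is FALSE (a lie) because Xander is a knight.
- Ivy (knight) says "Maya always lies" - this is TRUE because Maya is a knave.
- Xander (knight) says "Either Xander or Maya is a knight, but not both" - this is TRUE because Xander is a knight and Maya is a knave.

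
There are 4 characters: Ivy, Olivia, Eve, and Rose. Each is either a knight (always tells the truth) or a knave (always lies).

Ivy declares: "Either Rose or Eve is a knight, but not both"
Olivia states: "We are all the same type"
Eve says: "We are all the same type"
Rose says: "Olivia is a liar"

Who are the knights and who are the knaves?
Ivy is a knight.
Olivia is a knave.
Eve is a knave.
Rose is a knight.

Verification:
- Ivy (knight) says "Either Rose or Eve is a knight, but not both" - this is TRUE because Rose is a knight and Eve is a knave.
- Olivia (knave) says "We are all the same type" - this is FALSE (a lie) because Ivy and Rose are knights and Olivia and Eve are knaves.
- Eve (knave) says "We are all the same type" - this is FALSE (a lie) because Ivy and Rose are knights and Olivia and Eve are knaves.
- Rose (knight) says "Olivia is a liar" - this is TRUE because Olivia is a knave.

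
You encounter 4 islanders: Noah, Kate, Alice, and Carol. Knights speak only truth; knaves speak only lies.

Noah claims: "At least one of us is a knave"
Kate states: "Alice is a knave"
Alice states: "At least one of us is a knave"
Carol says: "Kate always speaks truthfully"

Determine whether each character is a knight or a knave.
Noah is a knight.
Kate is a knave.
Alice is a knight.
Carol is a knave.

Verification:
- Noah (knight) says "At least one of us is a knave" - this is TRUE because Kate and Carol are knaves.
- Kate (knave) says "Alice is a knave" - this is FALSE (a lie) because Alice is a knight.
- Alice (knight) says "At least one of us is a knave" - this is TRUE because Kate and Carol are knaves.
- Carol (knave) says "Kate always speaks truthfully" - this is FALSE (a lie) because Kate is a knave.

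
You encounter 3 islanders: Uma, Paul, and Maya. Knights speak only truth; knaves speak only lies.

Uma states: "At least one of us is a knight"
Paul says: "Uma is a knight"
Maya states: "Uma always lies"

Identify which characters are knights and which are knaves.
Uma is a knight.
Paul is a knight.
Maya is a knave.

Verification:
- Uma (knight) says "At least one of us is a knight" - this is TRUE because Uma and Paul are knights.
- Paul (knight) says "Uma is a knight" - this is TRUE because Uma is a knight.
- Maya (knave) says "Uma always lies" - this is FALSE (a lie) because Uma is a knight.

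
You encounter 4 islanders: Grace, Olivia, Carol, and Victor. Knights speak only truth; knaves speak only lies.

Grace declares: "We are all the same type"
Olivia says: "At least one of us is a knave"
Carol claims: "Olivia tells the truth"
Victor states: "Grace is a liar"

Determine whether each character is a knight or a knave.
Grace is a knave.
Olivia is a knight.
Carol is a knight.
Victor is a knight.

Verification:
- Grace (knave) says "We are all the same type" - this is FALSE (a lie) because Olivia, Carol, and Victor are knights and Grace is a knave.
- Olivia (knight) says "At least one of us is a knave" - this is TRUE because Grace is a knave.
- Carol (knight) says "Olivia tells the truth" - this is TRUE because Olivia is a knight.
- Victor (knight) says "Grace is a liar" - this is TRUE because Grace is a knave.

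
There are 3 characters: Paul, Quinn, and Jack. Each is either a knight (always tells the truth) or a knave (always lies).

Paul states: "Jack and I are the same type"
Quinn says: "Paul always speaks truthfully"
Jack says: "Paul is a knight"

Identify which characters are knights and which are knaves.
Paul is a knight.
Quinn is a knight.
Jack is a knight.

Verification:
- Paul (knight) says "Jack and I are the same type" - this is TRUE because Paul is a knight and Jack is a knight.
- Quinn (knight) says "Paul always speaks truthfully" - this is TRUE because Paul is a knight.
- Jack (knight) says "Paul is a knight" - this is TRUE because Paul is a knight.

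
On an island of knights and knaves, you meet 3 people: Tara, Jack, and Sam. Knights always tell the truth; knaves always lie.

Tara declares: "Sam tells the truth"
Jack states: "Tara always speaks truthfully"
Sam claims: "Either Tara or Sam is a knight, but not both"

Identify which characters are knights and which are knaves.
Tara is a knave.
Jack is a knave.
Sam is a knave.

Verification:
- Tara (knave) says "Sam tells the truth" - this is FALSE (a lie) because Sam is a knave.
- Jack (knave) says "Tara always speaks truthfully" - this is FALSE (a lie) because Tara is a knave.
- Sam (knave) says "Either Tara or Sam is a knight, but not both" - this is FALSE (a lie) because Tara is a knave and Sam is a knave.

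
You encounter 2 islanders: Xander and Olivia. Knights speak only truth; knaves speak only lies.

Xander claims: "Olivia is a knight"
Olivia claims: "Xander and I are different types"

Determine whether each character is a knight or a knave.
Xander is a knave.
Olivia is a knave.

Verification:
- Xander (knave) says "Olivia is a knight" - this is FALSE (a lie) because Olivia is a knave.
- Olivia (knave) says "Xander and I are different types" - this is FALSE (a lie) because Olivia is a knave and Xander is a knave.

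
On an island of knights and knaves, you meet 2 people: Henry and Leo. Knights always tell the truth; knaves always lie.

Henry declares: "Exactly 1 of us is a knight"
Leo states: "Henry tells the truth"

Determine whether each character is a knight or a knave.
Henry is a knave.
Leo is a knave.

Verification:
- Henry (knave) says "Exactly 1 of us is a knight" - this is FALSE (a lie) because there are 0 knights.
- Leo (knave) says "Henry tells the truth" - this is FALSE (a lie) because Henry is a knave.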